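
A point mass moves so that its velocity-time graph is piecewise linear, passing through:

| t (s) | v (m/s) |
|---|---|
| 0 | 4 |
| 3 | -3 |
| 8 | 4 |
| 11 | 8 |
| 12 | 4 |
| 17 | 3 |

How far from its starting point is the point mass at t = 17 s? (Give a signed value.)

45.5 m

Displacement is the signed area under the v-t curve.
0–3 s: ½(4 + -3)(3) = 1.5 m
3–8 s: ½(-3 + 4)(5) = 2.5 m
8–11 s: ½(4 + 8)(3) = 18 m
11–12 s: ½(8 + 4)(1) = 6 m
12–17 s: ½(4 + 3)(5) = 17.5 m
Net displacement = 45.5 m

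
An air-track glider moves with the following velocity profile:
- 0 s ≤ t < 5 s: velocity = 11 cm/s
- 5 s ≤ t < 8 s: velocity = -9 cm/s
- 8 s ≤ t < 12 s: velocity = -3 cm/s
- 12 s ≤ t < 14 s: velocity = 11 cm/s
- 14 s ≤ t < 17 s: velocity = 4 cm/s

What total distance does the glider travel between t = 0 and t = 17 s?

128 cm

Distance (not displacement) is the total path length: add the absolute areas under v-t.
0–5 s: |11| × 5 = 55 cm
5–8 s: |-9| × 3 = 27 cm
8–12 s: |-3| × 4 = 12 cm
12–14 s: |11| × 2 = 22 cm
14–17 s: |4| × 3 = 12 cm
Total distance = 128 cm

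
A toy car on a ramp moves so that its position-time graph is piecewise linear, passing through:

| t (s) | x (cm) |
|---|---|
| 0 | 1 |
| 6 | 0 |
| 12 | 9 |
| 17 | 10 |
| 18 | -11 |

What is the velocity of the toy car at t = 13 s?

Velocity is the slope of the x-t graph on 12–17 s: (10 − 9)/(17 − 12) = 0.2 cm/s.

0.2 cm/s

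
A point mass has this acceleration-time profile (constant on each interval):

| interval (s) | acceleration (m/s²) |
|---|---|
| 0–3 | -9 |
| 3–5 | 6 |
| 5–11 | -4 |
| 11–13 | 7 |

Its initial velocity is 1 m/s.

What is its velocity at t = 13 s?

Δv equals the area under the a-t graph; then v = v₀ + Δv.
0–3 s: -9 × 3 = -27 m/s
3–5 s: 6 × 2 = 12 m/s
5–11 s: -4 × 6 = -24 m/s
11–13 s: 7 × 2 = 14 m/s
Δv = -25 m/s, so v(13) = 1 + (-25) = -24 m/s.

-24 m/s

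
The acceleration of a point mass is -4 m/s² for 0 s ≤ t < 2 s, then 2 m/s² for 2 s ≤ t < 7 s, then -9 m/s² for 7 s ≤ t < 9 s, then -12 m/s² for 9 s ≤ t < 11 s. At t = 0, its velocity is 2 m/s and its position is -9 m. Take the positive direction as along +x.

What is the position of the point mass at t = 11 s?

On each constant-a segment, Δv = aΔt and Δx = v₀Δt + ½aΔt²; chain segment to segment.
0–2 s: v starts 2 m/s; Δx = 2·2 + ½·-4·2² = -4 m; v ends -6 m/s.
2–7 s: v starts -6 m/s; Δx = -6·5 + ½·2·5² = -5 m; v ends 4 m/s.
7–9 s: v starts 4 m/s; Δx = 4·2 + ½·-9·2² = -10 m; v ends -14 m/s.
9–11 s: v starts -14 m/s; Δx = -14·2 + ½·-12·2² = -52 m; v ends -38 m/s.
x(11) = -9 + Σ Δx = -80 m.

-80 m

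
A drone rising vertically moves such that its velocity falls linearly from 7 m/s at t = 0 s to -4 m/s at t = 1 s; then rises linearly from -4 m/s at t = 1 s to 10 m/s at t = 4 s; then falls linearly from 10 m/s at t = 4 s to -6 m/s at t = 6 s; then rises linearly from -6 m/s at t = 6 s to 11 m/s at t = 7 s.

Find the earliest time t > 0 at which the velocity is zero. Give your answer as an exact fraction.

v changes sign on 0–1 s (from 7 to -4); the graph is linear there, so v = 0 at t = 0 + (-7)·(1 − 0)/(-4 − 7) = 7/11 s.

t = 7/11 s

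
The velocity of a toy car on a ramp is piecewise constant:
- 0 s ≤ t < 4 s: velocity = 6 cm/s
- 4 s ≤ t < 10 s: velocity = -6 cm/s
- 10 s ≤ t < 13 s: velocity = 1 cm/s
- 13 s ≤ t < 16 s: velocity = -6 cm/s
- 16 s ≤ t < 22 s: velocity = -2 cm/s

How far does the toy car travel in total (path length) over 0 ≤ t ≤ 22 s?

Total distance travelled is ∫|v| dt — sum the magnitudes of each area piece.
0–4 s: |6| × 4 = 24 cm
4–10 s: |-6| × 6 = 36 cm
10–13 s: |1| × 3 = 3 cm
13–16 s: |-6| × 3 = 18 cm
16–22 s: |-2| × 6 = 12 cm
Total distance = 93 cm

93 cm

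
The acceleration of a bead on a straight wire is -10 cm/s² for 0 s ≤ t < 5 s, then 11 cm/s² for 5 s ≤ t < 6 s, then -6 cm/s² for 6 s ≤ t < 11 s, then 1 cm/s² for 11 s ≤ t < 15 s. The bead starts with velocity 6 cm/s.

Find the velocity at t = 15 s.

Δv equals the area under the a-t graph; then v = v₀ + Δv.
0–5 s: -10 × 5 = -50 cm/s
5–6 s: 11 × 1 = 11 cm/s
6–11 s: -6 × 5 = -30 cm/s
11–15 s: 1 × 4 = 4 cm/s
Δv = -65 cm/s, so v(15) = 6 + (-65) = -59 cm/s.

-59 cm/s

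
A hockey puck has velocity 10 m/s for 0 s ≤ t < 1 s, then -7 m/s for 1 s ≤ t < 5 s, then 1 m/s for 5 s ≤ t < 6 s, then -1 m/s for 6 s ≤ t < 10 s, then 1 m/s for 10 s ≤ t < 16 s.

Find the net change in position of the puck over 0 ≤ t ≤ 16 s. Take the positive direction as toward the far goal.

Displacement is the signed area under the v-t curve.
0–1 s: 10 × 1 = 10 m
1–5 s: -7 × 4 = -28 m
5–6 s: 1 × 1 = 1 m
6–10 s: -1 × 4 = -4 m
10–16 s: 1 × 6 = 6 m
Net displacement = -15 m

-15 m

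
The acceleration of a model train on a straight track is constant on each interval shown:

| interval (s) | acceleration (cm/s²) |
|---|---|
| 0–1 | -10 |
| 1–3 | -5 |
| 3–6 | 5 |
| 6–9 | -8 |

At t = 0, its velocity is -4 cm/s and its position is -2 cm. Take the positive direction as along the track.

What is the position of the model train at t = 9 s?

-161.5 cm

On each constant-a segment, Δv = aΔt and Δx = v₀Δt + ½aΔt²; chain segment to segment.
0–1 s: v starts -4 cm/s; Δx = -4·1 + ½·-10·1² = -9 cm; v ends -14 cm/s.
1–3 s: v starts -14 cm/s; Δx = -14·2 + ½·-5·2² = -38 cm; v ends -24 cm/s.
3–6 s: v starts -24 cm/s; Δx = -24·3 + ½·5·3² = -49.5 cm; v ends -9 cm/s.
6–9 s: v starts -9 cm/s; Δx = -9·3 + ½·-8·3² = -63 cm; v ends -33 cm/s.
x(9) = -2 + Σ Δx = -161.5 cm.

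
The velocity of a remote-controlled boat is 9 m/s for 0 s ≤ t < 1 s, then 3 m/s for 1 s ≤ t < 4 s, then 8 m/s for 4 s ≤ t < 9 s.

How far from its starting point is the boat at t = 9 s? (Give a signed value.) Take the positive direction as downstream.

58 m

Net displacement equals the area under the velocity-time graph (areas below the axis count negative).
0–1 s: 9 × 1 = 9 m
1–4 s: 3 × 3 = 9 m
4–9 s: 8 × 5 = 40 m
Net displacement = 58 m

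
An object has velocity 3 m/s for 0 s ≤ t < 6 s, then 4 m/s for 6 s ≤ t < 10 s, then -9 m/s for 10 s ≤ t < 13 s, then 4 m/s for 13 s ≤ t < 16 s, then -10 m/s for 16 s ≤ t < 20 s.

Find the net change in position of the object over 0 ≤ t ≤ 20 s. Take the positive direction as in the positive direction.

Net displacement equals the area under the velocity-time graph (areas below the axis count negative).
0–6 s: 3 × 6 = 18 m
6–10 s: 4 × 4 = 16 m
10–13 s: -9 × 3 = -27 m
13–16 s: 4 × 3 = 12 m
16–20 s: -10 × 4 = -40 m
Net displacement = -21 m

-21 m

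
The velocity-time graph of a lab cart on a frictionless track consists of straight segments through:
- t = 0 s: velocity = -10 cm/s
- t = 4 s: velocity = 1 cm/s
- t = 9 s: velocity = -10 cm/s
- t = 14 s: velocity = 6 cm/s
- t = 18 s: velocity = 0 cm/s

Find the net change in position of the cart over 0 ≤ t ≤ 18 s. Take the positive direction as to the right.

Displacement is the signed area under the v-t curve.
0–4 s: ½(-10 + 1)(4) = -18 cm
4–9 s: ½(1 + -10)(5) = -22.5 cm
9–14 s: ½(-10 + 6)(5) = -10 cm
14–18 s: ½(6 + 0)(4) = 12 cm
Net displacement = -38.5 cm

-38.5 cm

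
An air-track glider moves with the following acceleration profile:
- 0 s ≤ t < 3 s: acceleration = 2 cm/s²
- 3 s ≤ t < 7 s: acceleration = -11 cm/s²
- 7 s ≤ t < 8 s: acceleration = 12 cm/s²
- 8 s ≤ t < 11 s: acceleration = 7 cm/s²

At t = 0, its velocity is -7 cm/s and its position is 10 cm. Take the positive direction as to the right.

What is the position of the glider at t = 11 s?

-200.5 cm

On each constant-a segment, Δv = aΔt and Δx = v₀Δt + ½aΔt²; chain segment to segment.
0–3 s: v starts -7 cm/s; Δx = -7·3 + ½·2·3² = -12 cm; v ends -1 cm/s.
3–7 s: v starts -1 cm/s; Δx = -1·4 + ½·-11·4² = -92 cm; v ends -45 cm/s.
7–8 s: v starts -45 cm/s; Δx = -45·1 + ½·12·1² = -39 cm; v ends -33 cm/s.
8–11 s: v starts -33 cm/s; Δx = -33·3 + ½·7·3² = -67.5 cm; v ends -12 cm/s.
x(11) = 10 + Σ Δx = -200.5 cm.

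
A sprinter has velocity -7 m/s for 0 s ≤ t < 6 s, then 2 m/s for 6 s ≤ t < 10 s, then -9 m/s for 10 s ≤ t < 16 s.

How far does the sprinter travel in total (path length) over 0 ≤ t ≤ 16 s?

Total distance travelled is ∫|v| dt — sum the magnitudes of each area piece.
0–6 s: |-7| × 6 = 42 m
6–10 s: |2| × 4 = 8 m
10–16 s: |-9| × 6 = 54 m
Total distance = 104 m

104 m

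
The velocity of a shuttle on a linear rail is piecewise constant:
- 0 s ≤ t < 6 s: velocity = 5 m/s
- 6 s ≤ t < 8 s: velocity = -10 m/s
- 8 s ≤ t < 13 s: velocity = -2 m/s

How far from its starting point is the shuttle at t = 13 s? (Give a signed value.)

Displacement is the signed area under the v-t curve.
0–6 s: 5 × 6 = 30 m
6–8 s: -10 × 2 = -20 m
8–13 s: -2 × 5 = -10 m
Net displacement = 0 m

0 m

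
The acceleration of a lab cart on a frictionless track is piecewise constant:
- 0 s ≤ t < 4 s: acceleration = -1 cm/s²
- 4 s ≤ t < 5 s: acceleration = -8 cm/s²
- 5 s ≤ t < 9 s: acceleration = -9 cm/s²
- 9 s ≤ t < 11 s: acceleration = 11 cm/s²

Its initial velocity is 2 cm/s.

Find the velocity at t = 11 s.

Δv equals the area under the a-t graph; then v = v₀ + Δv.
0–4 s: -1 × 4 = -4 cm/s
4–5 s: -8 × 1 = -8 cm/s
5–9 s: -9 × 4 = -36 cm/s
9–11 s: 11 × 2 = 22 cm/s
Δv = -26 cm/s, so v(11) = 2 + (-26) = -24 cm/s.

-24 cm/s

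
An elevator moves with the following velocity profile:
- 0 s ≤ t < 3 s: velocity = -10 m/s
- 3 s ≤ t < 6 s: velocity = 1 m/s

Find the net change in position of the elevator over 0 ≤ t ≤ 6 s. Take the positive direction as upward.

Displacement is the signed area under the v-t curve.
0–3 s: -10 × 3 = -30 m
3–6 s: 1 × 3 = 3 m
Net displacement = -27 m

-27 m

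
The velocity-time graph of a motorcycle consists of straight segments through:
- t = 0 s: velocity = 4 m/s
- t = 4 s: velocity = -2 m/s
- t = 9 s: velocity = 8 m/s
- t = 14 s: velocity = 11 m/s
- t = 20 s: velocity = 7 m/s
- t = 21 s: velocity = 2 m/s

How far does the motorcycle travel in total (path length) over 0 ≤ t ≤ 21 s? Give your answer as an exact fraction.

Distance (not displacement) is the total path length: add the absolute areas under v-t.
0–4 s: v = 0 at t = 8/3 s; triangle areas 16/3 + 4/3 = 20/3 m
4–9 s: v = 0 at t = 5 s; triangle areas 1 + 16 = 17 m
9–14 s: |½(8 + 11)(5)| = 47.5 m
14–20 s: |½(11 + 7)(6)| = 54 m
20–21 s: |½(7 + 2)(1)| = 4.5 m
Total distance = 389/3 m

389/3 m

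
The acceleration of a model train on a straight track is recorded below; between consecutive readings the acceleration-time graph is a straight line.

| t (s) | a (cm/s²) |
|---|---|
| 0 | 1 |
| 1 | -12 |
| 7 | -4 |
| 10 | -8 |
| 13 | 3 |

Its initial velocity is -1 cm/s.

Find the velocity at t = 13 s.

-80 cm/s

Δv equals the area under the a-t graph; then v = v₀ + Δv.
0–1 s: ½(1 + -12)(1) = -5.5 cm/s
1–7 s: ½(-12 + -4)(6) = -48 cm/s
7–10 s: ½(-4 + -8)(3) = -18 cm/s
10–13 s: ½(-8 + 3)(3) = -7.5 cm/s
Δv = -79 cm/s, so v(13) = -1 + (-79) = -80 cm/s.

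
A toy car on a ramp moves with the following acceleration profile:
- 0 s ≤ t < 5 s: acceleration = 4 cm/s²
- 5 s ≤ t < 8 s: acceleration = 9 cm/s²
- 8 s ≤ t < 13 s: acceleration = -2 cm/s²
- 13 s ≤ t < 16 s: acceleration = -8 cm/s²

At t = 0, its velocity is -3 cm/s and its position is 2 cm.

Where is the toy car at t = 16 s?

389.5 cm

On each constant-a segment, Δv = aΔt and Δx = v₀Δt + ½aΔt²; chain segment to segment.
0–5 s: v starts -3 cm/s; Δx = -3·5 + ½·4·5² = 35 cm; v ends 17 cm/s.
5–8 s: v starts 17 cm/s; Δx = 17·3 + ½·9·3² = 91.5 cm; v ends 44 cm/s.
8–13 s: v starts 44 cm/s; Δx = 44·5 + ½·-2·5² = 195 cm; v ends 34 cm/s.
13–16 s: v starts 34 cm/s; Δx = 34·3 + ½·-8·3² = 66 cm; v ends 10 cm/s.
x(16) = 2 + Σ Δx = 389.5 cm.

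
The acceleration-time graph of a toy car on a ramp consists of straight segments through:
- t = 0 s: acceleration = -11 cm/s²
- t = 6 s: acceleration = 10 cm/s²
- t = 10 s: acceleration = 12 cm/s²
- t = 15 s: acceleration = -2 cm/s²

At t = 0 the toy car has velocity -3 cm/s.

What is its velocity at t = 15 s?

63 cm/s

Δv equals the area under the a-t graph; then v = v₀ + Δv.
0–6 s: ½(-11 + 10)(6) = -3 cm/s
6–10 s: ½(10 + 12)(4) = 44 cm/s
10–15 s: ½(12 + -2)(5) = 25 cm/s
Δv = 66 cm/s, so v(15) = -3 + (66) = 63 cm/s.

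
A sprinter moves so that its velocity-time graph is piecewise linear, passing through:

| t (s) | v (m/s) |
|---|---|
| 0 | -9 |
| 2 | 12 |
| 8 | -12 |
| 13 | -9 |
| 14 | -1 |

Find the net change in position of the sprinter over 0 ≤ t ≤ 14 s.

-54.5 m

Displacement is the signed area under the v-t curve.
0–2 s: ½(-9 + 12)(2) = 3 m
2–8 s: ½(12 + -12)(6) = 0 m
8–13 s: ½(-12 + -9)(5) = -52.5 m
13–14 s: ½(-9 + -1)(1) = -5 m
Net displacement = -54.5 m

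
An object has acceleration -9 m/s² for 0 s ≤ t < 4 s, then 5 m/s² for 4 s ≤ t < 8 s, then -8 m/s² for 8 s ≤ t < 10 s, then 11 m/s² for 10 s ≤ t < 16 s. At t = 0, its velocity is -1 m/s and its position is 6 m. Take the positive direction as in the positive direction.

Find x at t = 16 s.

-228 m

On each constant-a segment, Δv = aΔt and Δx = v₀Δt + ½aΔt²; chain segment to segment.
0–4 s: v starts -1 m/s; Δx = -1·4 + ½·-9·4² = -76 m; v ends -37 m/s.
4–8 s: v starts -37 m/s; Δx = -37·4 + ½·5·4² = -108 m; v ends -17 m/s.
8–10 s: v starts -17 m/s; Δx = -17·2 + ½·-8·2² = -50 m; v ends -33 m/s.
10–16 s: v starts -33 m/s; Δx = -33·6 + ½·11·6² = 0 m; v ends 33 m/s.
x(16) = 6 + Σ Δx = -228 m.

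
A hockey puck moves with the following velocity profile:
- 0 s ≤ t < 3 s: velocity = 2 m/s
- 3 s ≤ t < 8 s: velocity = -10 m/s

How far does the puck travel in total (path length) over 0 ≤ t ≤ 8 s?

Total distance travelled is ∫|v| dt — sum the magnitudes of each area piece.
0–3 s: |2| × 3 = 6 m
3–8 s: |-10| × 5 = 50 m
Total distance = 56 m

56 m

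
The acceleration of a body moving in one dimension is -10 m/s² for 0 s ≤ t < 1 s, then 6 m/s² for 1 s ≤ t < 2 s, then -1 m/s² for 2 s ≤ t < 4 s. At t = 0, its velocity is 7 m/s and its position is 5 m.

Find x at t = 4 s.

On each constant-a segment, Δv = aΔt and Δx = v₀Δt + ½aΔt²; chain segment to segment.
0–1 s: v starts 7 m/s; Δx = 7·1 + ½·-10·1² = 2 m; v ends -3 m/s.
1–2 s: v starts -3 m/s; Δx = -3·1 + ½·6·1² = 0 m; v ends 3 m/s.
2–4 s: v starts 3 m/s; Δx = 3·2 + ½·-1·2² = 4 m; v ends 1 m/s.
x(4) = 5 + Σ Δx = 11 m.

11 m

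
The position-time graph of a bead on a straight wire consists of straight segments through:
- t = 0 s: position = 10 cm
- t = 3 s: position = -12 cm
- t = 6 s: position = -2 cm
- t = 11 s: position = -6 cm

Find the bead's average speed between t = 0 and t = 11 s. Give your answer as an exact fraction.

36/11 cm/s

Average speed = (total path length)/(elapsed time); on a piecewise-linear x-t graph the path length is Σ|Δx|.
0–3 s: |Δx| = |-12 − 10| = 22 cm
3–6 s: |Δx| = |-2 − -12| = 10 cm
6–11 s: |Δx| = |-6 − -2| = 4 cm
Total path = 36 cm; average speed = 36/11 = 36/11 cm/s.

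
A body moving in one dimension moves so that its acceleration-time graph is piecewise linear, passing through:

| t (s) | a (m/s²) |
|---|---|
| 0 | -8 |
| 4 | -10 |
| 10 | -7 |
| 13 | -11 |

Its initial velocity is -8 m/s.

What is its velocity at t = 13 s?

Δv equals the area under the a-t graph; then v = v₀ + Δv.
0–4 s: ½(-8 + -10)(4) = -36 m/s
4–10 s: ½(-10 + -7)(6) = -51 m/s
10–13 s: ½(-7 + -11)(3) = -27 m/s
Δv = -114 m/s, so v(13) = -8 + (-114) = -122 m/s.

-122 m/s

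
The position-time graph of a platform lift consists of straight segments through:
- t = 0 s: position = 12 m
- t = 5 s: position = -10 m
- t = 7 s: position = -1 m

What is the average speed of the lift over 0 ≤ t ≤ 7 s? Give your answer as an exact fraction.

31/7 m/s

Average speed = (total path length)/(elapsed time); on a piecewise-linear x-t graph the path length is Σ|Δx|.
0–5 s: |Δx| = |-10 − 12| = 22 m
5–7 s: |Δx| = |-1 − -10| = 9 m
Total path = 31 m; average speed = 31/7 = 31/7 m/s.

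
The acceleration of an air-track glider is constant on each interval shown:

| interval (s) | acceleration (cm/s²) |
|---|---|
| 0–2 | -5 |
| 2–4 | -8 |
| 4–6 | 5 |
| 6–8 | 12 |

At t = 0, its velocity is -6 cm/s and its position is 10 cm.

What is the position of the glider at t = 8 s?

-134 cm

On each constant-a segment, Δv = aΔt and Δx = v₀Δt + ½aΔt²; chain segment to segment.
0–2 s: v starts -6 cm/s; Δx = -6·2 + ½·-5·2² = -22 cm; v ends -16 cm/s.
2–4 s: v starts -16 cm/s; Δx = -16·2 + ½·-8·2² = -48 cm; v ends -32 cm/s.
4–6 s: v starts -32 cm/s; Δx = -32·2 + ½·5·2² = -54 cm; v ends -22 cm/s.
6–8 s: v starts -22 cm/s; Δx = -22·2 + ½·12·2² = -20 cm; v ends 2 cm/s.
x(8) = 10 + Σ Δx = -134 cm.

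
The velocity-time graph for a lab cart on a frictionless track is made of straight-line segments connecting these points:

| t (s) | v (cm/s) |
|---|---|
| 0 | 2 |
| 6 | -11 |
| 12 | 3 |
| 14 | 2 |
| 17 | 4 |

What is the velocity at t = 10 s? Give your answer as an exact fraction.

On 6–12 s the graph is linear from -11 to 3 cm/s: v(10) = -11 + (3 − -11)·(10 − 6)/(12 − 6) = -5/3 cm/s.

-5/3 cm/s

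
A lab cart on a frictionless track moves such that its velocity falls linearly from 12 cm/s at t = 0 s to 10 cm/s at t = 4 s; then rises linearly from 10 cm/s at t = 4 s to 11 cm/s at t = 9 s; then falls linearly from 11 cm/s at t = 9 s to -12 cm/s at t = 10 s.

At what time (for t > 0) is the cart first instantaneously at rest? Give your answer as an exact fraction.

v changes sign on 9–10 s (from 11 to -12); the graph is linear there, so v = 0 at t = 9 + (-11)·(10 − 9)/(-12 − 11) = 218/23 s.

t = 218/23 s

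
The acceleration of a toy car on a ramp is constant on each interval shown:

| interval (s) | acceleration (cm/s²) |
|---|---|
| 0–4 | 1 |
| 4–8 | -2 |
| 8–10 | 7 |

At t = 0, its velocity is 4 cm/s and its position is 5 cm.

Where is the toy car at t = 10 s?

On each constant-a segment, Δv = aΔt and Δx = v₀Δt + ½aΔt²; chain segment to segment.
0–4 s: v starts 4 cm/s; Δx = 4·4 + ½·1·4² = 24 cm; v ends 8 cm/s.
4–8 s: v starts 8 cm/s; Δx = 8·4 + ½·-2·4² = 16 cm; v ends 0 cm/s.
8–10 s: v starts 0 cm/s; Δx = 0·2 + ½·7·2² = 14 cm; v ends 14 cm/s.
x(10) = 5 + Σ Δx = 59 cm.

59 cm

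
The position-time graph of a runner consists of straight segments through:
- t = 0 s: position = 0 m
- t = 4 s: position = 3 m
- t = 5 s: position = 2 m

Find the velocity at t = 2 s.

Velocity is the slope of the x-t graph on 0–4 s: (3 − 0)/(4 − 0) = 0.75 m/s.

0.75 m/s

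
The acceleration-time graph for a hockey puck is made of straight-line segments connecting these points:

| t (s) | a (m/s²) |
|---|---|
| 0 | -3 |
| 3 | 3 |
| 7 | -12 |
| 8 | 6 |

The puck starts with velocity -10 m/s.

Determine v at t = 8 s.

Δv equals the area under the a-t graph; then v = v₀ + Δv.
0–3 s: ½(-3 + 3)(3) = 0 m/s
3–7 s: ½(3 + -12)(4) = -18 m/s
7–8 s: ½(-12 + 6)(1) = -3 m/s
Δv = -21 m/s, so v(8) = -10 + (-21) = -31 m/s.

-31 m/s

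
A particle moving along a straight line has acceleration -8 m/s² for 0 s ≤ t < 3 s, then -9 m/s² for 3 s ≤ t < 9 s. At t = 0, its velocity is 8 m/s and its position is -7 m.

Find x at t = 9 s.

On each constant-a segment, Δv = aΔt and Δx = v₀Δt + ½aΔt²; chain segment to segment.
0–3 s: v starts 8 m/s; Δx = 8·3 + ½·-8·3² = -12 m; v ends -16 m/s.
3–9 s: v starts -16 m/s; Δx = -16·6 + ½·-9·6² = -258 m; v ends -70 m/s.
x(9) = -7 + Σ Δx = -277 m.

-277 m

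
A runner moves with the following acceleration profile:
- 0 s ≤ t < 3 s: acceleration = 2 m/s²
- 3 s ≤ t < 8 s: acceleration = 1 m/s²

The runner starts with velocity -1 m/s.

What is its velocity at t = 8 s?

10 m/s

Δv equals the area under the a-t graph; then v = v₀ + Δv.
0–3 s: 2 × 3 = 6 m/s
3–8 s: 1 × 5 = 5 m/s
Δv = 11 m/s, so v(8) = -1 + (11) = 10 m/s.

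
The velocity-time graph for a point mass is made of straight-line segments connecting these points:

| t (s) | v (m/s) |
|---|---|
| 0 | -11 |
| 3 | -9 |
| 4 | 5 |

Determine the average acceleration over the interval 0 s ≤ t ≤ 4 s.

4 m/s²

Average acceleration = Δv/Δt = (5 − -11)/(4 − 0) = 4 m/s².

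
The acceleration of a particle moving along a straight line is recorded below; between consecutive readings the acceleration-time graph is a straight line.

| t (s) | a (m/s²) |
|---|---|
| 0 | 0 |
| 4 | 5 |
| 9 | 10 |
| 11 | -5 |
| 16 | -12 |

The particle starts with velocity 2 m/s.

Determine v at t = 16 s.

Δv equals the area under the a-t graph; then v = v₀ + Δv.
0–4 s: ½(0 + 5)(4) = 10 m/s
4–9 s: ½(5 + 10)(5) = 37.5 m/s
9–11 s: ½(10 + -5)(2) = 5 m/s
11–16 s: ½(-5 + -12)(5) = -42.5 m/s
Δv = 10 m/s, so v(16) = 2 + (10) = 12 m/s.

12 m/s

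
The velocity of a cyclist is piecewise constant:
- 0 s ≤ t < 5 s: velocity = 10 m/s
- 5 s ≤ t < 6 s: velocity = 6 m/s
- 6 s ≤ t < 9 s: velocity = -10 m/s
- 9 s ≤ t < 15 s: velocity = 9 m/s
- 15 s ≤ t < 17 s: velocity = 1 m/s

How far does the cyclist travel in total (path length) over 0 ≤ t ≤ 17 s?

Total distance travelled is ∫|v| dt — sum the magnitudes of each area piece.
0–5 s: |10| × 5 = 50 m
5–6 s: |6| × 1 = 6 m
6–9 s: |-10| × 3 = 30 m
9–15 s: |9| × 6 = 54 m
15–17 s: |1| × 2 = 2 m
Total distance = 142 m

142 m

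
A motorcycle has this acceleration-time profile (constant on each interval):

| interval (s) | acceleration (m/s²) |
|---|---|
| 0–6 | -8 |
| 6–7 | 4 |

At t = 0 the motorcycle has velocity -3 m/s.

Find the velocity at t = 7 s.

-47 m/s

Δv equals the area under the a-t graph; then v = v₀ + Δv.
0–6 s: -8 × 6 = -48 m/s
6–7 s: 4 × 1 = 4 m/s
Δv = -44 m/s, so v(7) = -3 + (-44) = -47 m/s.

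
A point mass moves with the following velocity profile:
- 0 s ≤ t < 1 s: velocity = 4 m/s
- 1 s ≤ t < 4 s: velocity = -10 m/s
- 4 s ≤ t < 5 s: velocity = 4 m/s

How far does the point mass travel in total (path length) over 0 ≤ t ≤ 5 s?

Distance (not displacement) is the total path length: add the absolute areas under v-t.
0–1 s: |4| × 1 = 4 m
1–4 s: |-10| × 3 = 30 m
4–5 s: |4| × 1 = 4 m
Total distance = 38 m

38 m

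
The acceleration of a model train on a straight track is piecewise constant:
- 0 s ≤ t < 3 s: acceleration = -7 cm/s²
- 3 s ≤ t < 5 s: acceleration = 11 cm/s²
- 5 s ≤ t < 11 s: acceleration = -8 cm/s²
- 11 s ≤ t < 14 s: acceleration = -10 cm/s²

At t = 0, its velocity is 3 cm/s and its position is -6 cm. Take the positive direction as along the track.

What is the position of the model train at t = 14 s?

-339.5 cm

On each constant-a segment, Δv = aΔt and Δx = v₀Δt + ½aΔt²; chain segment to segment.
0–3 s: v starts 3 cm/s; Δx = 3·3 + ½·-7·3² = -22.5 cm; v ends -18 cm/s.
3–5 s: v starts -18 cm/s; Δx = -18·2 + ½·11·2² = -14 cm; v ends 4 cm/s.
5–11 s: v starts 4 cm/s; Δx = 4·6 + ½·-8·6² = -120 cm; v ends -44 cm/s.
11–14 s: v starts -44 cm/s; Δx = -44·3 + ½·-10·3² = -177 cm; v ends -74 cm/s.
x(14) = -6 + Σ Δx = -339.5 cm.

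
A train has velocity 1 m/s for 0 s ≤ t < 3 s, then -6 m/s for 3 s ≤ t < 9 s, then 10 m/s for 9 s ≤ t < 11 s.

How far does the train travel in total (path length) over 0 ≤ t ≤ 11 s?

Total distance travelled is ∫|v| dt — sum the magnitudes of each area piece.
0–3 s: |1| × 3 = 3 m
3–9 s: |-6| × 6 = 36 m
9–11 s: |10| × 2 = 20 m
Total distance = 59 m

59 m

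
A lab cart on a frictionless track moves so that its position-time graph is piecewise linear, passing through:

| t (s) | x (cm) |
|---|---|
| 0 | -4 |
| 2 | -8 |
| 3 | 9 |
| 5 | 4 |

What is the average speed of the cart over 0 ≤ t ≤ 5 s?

5.2 cm/s

Average speed = (total path length)/(elapsed time); on a piecewise-linear x-t graph the path length is Σ|Δx|.
0–2 s: |Δx| = |-8 − -4| = 4 cm
2–3 s: |Δx| = |9 − -8| = 17 cm
3–5 s: |Δx| = |4 − 9| = 5 cm
Total path = 26 cm; average speed = 26/5 = 5.2 cm/s.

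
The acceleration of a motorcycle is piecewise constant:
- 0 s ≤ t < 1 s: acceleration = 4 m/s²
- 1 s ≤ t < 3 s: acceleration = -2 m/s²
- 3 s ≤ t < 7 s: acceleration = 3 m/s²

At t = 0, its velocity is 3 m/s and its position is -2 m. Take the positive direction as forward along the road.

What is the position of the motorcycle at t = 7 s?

On each constant-a segment, Δv = aΔt and Δx = v₀Δt + ½aΔt²; chain segment to segment.
0–1 s: v starts 3 m/s; Δx = 3·1 + ½·4·1² = 5 m; v ends 7 m/s.
1–3 s: v starts 7 m/s; Δx = 7·2 + ½·-2·2² = 10 m; v ends 3 m/s.
3–7 s: v starts 3 m/s; Δx = 3·4 + ½·3·4² = 36 m; v ends 15 m/s.
x(7) = -2 + Σ Δx = 49 m.

49 m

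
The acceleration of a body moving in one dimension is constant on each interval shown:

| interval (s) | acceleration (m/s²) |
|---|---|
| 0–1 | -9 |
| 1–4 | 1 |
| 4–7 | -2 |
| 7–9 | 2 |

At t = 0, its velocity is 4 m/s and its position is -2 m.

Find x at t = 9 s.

On each constant-a segment, Δv = aΔt and Δx = v₀Δt + ½aΔt²; chain segment to segment.
0–1 s: v starts 4 m/s; Δx = 4·1 + ½·-9·1² = -0.5 m; v ends -5 m/s.
1–4 s: v starts -5 m/s; Δx = -5·3 + ½·1·3² = -10.5 m; v ends -2 m/s.
4–7 s: v starts -2 m/s; Δx = -2·3 + ½·-2·3² = -15 m; v ends -8 m/s.
7–9 s: v starts -8 m/s; Δx = -8·2 + ½·2·2² = -12 m; v ends -4 m/s.
x(9) = -2 + Σ Δx = -40 m.

-40 m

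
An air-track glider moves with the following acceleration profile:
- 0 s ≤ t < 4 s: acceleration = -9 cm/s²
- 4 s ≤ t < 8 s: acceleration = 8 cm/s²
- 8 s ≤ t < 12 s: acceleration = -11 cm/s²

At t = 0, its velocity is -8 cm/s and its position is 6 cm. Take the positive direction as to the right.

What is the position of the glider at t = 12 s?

On each constant-a segment, Δv = aΔt and Δx = v₀Δt + ½aΔt²; chain segment to segment.
0–4 s: v starts -8 cm/s; Δx = -8·4 + ½·-9·4² = -104 cm; v ends -44 cm/s.
4–8 s: v starts -44 cm/s; Δx = -44·4 + ½·8·4² = -112 cm; v ends -12 cm/s.
8–12 s: v starts -12 cm/s; Δx = -12·4 + ½·-11·4² = -136 cm; v ends -56 cm/s.
x(12) = 6 + Σ Δx = -346 cm.

-346 cm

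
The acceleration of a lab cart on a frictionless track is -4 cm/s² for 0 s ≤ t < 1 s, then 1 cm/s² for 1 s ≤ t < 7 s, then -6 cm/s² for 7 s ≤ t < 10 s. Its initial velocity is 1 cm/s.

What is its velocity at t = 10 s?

Δv equals the area under the a-t graph; then v = v₀ + Δv.
0–1 s: -4 × 1 = -4 cm/s
1–7 s: 1 × 6 = 6 cm/s
7–10 s: -6 × 3 = -18 cm/s
Δv = -16 cm/s, so v(10) = 1 + (-16) = -15 cm/s.

-15 cm/s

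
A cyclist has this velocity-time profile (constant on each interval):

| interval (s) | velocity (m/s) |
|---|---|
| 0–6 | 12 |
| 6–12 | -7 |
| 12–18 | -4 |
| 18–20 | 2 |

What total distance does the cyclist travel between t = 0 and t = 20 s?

Total distance travelled is ∫|v| dt — sum the magnitudes of each area piece.
0–6 s: |12| × 6 = 72 m
6–12 s: |-7| × 6 = 42 m
12–18 s: |-4| × 6 = 24 m
18–20 s: |2| × 2 = 4 m
Total distance = 142 m

142 m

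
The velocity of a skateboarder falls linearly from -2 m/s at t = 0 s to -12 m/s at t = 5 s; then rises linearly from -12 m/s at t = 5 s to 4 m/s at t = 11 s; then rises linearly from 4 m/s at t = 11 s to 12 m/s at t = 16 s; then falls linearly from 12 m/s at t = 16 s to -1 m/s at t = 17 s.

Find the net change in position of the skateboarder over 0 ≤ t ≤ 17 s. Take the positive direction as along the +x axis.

Net displacement equals the area under the velocity-time graph (areas below the axis count negative).
0–5 s: ½(-2 + -12)(5) = -35 m
5–11 s: ½(-12 + 4)(6) = -24 m
11–16 s: ½(4 + 12)(5) = 40 m
16–17 s: ½(12 + -1)(1) = 5.5 m
Net displacement = -13.5 m

-13.5 m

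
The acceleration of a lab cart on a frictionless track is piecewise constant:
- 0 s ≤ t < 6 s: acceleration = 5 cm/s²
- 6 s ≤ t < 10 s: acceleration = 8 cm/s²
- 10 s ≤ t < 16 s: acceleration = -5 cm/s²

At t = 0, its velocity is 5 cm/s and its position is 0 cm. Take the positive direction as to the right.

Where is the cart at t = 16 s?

On each constant-a segment, Δv = aΔt and Δx = v₀Δt + ½aΔt²; chain segment to segment.
0–6 s: v starts 5 cm/s; Δx = 5·6 + ½·5·6² = 120 cm; v ends 35 cm/s.
6–10 s: v starts 35 cm/s; Δx = 35·4 + ½·8·4² = 204 cm; v ends 67 cm/s.
10–16 s: v starts 67 cm/s; Δx = 67·6 + ½·-5·6² = 312 cm; v ends 37 cm/s.
x(16) = 0 + Σ Δx = 636 cm.

636 cm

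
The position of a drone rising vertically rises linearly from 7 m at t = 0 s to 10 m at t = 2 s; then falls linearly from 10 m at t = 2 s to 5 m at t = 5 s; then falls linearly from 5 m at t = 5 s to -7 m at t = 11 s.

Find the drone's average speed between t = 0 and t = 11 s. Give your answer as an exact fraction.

20/11 m/s

Average speed = (total path length)/(elapsed time); on a piecewise-linear x-t graph the path length is Σ|Δx|.
0–2 s: |Δx| = |10 − 7| = 3 m
2–5 s: |Δx| = |5 − 10| = 5 m
5–11 s: |Δx| = |-7 − 5| = 12 m
Total path = 20 m; average speed = 20/11 = 20/11 m/s.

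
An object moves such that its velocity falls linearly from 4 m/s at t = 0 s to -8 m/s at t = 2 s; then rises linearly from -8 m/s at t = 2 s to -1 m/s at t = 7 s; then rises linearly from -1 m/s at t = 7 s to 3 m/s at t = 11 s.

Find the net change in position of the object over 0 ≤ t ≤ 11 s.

-22.5 m

Displacement is the signed area under the v-t curve.
0–2 s: ½(4 + -8)(2) = -4 m
2–7 s: ½(-8 + -1)(5) = -22.5 m
7–11 s: ½(-1 + 3)(4) = 4 m
Net displacement = -22.5 m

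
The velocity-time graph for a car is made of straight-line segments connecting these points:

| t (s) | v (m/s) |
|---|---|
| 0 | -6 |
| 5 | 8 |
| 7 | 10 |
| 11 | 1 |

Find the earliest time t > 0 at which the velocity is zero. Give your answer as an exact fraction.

v changes sign on 0–5 s (from -6 to 8); the graph is linear there, so v = 0 at t = 0 + (6)·(5 − 0)/(8 − -6) = 15/7 s.

t = 15/7 s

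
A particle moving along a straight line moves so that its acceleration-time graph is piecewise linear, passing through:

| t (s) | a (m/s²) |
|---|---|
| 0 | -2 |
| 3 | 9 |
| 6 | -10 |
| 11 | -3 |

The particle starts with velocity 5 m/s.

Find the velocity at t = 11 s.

Δv equals the area under the a-t graph; then v = v₀ + Δv.
0–3 s: ½(-2 + 9)(3) = 10.5 m/s
3–6 s: ½(9 + -10)(3) = -1.5 m/s
6–11 s: ½(-10 + -3)(5) = -32.5 m/s
Δv = -23.5 m/s, so v(11) = 5 + (-23.5) = -18.5 m/s.

-18.5 m/s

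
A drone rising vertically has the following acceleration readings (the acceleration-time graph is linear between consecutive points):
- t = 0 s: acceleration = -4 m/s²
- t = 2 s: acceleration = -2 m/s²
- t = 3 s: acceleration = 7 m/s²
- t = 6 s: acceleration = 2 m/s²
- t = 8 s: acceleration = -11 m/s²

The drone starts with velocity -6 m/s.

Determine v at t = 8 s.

-5 m/s

Δv equals the area under the a-t graph; then v = v₀ + Δv.
0–2 s: ½(-4 + -2)(2) = -6 m/s
2–3 s: ½(-2 + 7)(1) = 2.5 m/s
3–6 s: ½(7 + 2)(3) = 13.5 m/s
6–8 s: ½(2 + -11)(2) = -9 m/s
Δv = 1 m/s, so v(8) = -6 + (1) = -5 m/s.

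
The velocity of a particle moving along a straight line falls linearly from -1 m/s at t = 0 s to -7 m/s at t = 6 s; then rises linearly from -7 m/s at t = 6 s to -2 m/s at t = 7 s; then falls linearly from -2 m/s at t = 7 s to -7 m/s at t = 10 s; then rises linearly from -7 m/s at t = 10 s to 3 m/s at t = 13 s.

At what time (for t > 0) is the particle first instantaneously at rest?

t = 12.1 s

v changes sign on 10–13 s (from -7 to 3); the graph is linear there, so v = 0 at t = 10 + (7)·(13 − 10)/(3 − -7) = 12.1 s.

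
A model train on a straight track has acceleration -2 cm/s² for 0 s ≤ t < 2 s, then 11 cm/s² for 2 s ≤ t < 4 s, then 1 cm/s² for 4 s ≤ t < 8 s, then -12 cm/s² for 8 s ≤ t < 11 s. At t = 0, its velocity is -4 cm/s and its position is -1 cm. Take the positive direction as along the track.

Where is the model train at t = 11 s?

57 cm

On each constant-a segment, Δv = aΔt and Δx = v₀Δt + ½aΔt²; chain segment to segment.
0–2 s: v starts -4 cm/s; Δx = -4·2 + ½·-2·2² = -12 cm; v ends -8 cm/s.
2–4 s: v starts -8 cm/s; Δx = -8·2 + ½·11·2² = 6 cm; v ends 14 cm/s.
4–8 s: v starts 14 cm/s; Δx = 14·4 + ½·1·4² = 64 cm; v ends 18 cm/s.
8–11 s: v starts 18 cm/s; Δx = 18·3 + ½·-12·3² = 0 cm; v ends -18 cm/s.
x(11) = -1 + Σ Δx = 57 cm.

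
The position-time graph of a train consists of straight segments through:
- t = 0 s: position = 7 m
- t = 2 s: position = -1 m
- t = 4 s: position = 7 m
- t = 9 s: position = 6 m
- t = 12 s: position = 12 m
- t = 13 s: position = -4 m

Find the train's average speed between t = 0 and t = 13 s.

Average speed = (total path length)/(elapsed time); on a piecewise-linear x-t graph the path length is Σ|Δx|.
0–2 s: |Δx| = |-1 − 7| = 8 m
2–4 s: |Δx| = |7 − -1| = 8 m
4–9 s: |Δx| = |6 − 7| = 1 m
9–12 s: |Δx| = |12 − 6| = 6 m
12–13 s: |Δx| = |-4 − 12| = 16 m
Total path = 39 m; average speed = 39/13 = 3 m/s.

3 m/s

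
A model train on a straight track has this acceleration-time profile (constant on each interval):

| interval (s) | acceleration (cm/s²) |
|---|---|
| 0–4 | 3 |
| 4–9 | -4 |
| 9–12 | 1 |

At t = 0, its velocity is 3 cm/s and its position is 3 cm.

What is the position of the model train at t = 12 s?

On each constant-a segment, Δv = aΔt and Δx = v₀Δt + ½aΔt²; chain segment to segment.
0–4 s: v starts 3 cm/s; Δx = 3·4 + ½·3·4² = 36 cm; v ends 15 cm/s.
4–9 s: v starts 15 cm/s; Δx = 15·5 + ½·-4·5² = 25 cm; v ends -5 cm/s.
9–12 s: v starts -5 cm/s; Δx = -5·3 + ½·1·3² = -10.5 cm; v ends -2 cm/s.
x(12) = 3 + Σ Δx = 53.5 cm.

53.5 cm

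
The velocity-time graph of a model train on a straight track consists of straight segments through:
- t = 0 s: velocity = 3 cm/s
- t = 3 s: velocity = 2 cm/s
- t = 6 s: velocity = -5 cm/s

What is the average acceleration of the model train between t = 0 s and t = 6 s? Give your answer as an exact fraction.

-4/3 cm/s²

Average acceleration = Δv/Δt = (-5 − 3)/(6 − 0) = -4/3 cm/s².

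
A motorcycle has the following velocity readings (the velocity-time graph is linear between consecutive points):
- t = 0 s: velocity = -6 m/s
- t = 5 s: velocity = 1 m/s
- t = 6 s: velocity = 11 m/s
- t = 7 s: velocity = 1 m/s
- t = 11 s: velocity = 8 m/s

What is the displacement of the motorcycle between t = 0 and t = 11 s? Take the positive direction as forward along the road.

17.5 m

Net displacement equals the area under the velocity-time graph (areas below the axis count negative).
0–5 s: ½(-6 + 1)(5) = -12.5 m
5–6 s: ½(1 + 11)(1) = 6 m
6–7 s: ½(11 + 1)(1) = 6 m
7–11 s: ½(1 + 8)(4) = 18 m
Net displacement = 17.5 m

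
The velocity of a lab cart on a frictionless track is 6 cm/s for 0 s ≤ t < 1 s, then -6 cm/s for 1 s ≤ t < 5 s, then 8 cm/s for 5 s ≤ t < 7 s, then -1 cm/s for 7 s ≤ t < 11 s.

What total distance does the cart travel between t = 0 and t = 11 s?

50 cm

Distance (not displacement) is the total path length: add the absolute areas under v-t.
0–1 s: |6| × 1 = 6 cm
1–5 s: |-6| × 4 = 24 cm
5–7 s: |8| × 2 = 16 cm
7–11 s: |-1| × 4 = 4 cm
Total distance = 50 cm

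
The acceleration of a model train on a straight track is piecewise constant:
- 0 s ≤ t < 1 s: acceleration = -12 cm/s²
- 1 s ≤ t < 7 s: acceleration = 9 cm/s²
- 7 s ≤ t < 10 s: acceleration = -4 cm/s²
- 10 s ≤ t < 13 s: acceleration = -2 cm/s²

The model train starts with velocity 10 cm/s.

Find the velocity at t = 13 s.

Δv equals the area under the a-t graph; then v = v₀ + Δv.
0–1 s: -12 × 1 = -12 cm/s
1–7 s: 9 × 6 = 54 cm/s
7–10 s: -4 × 3 = -12 cm/s
10–13 s: -2 × 3 = -6 cm/s
Δv = 24 cm/s, so v(13) = 10 + (24) = 34 cm/s.

34 cm/s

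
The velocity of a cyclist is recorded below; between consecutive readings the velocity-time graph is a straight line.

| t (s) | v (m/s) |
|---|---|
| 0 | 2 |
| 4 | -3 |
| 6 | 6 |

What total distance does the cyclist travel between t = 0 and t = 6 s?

Total distance travelled is ∫|v| dt — sum the magnitudes of each area piece.
0–4 s: v = 0 at t = 1.6 s; triangle areas 1.6 + 3.6 = 5.2 m
4–6 s: v = 0 at t = 14/3 s; triangle areas 1 + 4 = 5 m
Total distance = 10.2 m

10.2 m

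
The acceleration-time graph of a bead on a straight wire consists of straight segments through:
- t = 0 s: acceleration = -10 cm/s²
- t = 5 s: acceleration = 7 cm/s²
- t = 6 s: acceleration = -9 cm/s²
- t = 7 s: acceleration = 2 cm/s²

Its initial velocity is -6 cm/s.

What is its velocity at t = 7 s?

Δv equals the area under the a-t graph; then v = v₀ + Δv.
0–5 s: ½(-10 + 7)(5) = -7.5 cm/s
5–6 s: ½(7 + -9)(1) = -1 cm/s
6–7 s: ½(-9 + 2)(1) = -3.5 cm/s
Δv = -12 cm/s, so v(7) = -6 + (-12) = -18 cm/s.

-18 cm/s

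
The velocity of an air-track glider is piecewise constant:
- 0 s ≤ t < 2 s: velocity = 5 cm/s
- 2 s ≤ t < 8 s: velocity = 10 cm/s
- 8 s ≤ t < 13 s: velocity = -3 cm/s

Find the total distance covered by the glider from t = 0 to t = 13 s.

Total distance travelled is ∫|v| dt — sum the magnitudes of each area piece.
0–2 s: |5| × 2 = 10 cm
2–8 s: |10| × 6 = 60 cm
8–13 s: |-3| × 5 = 15 cm
Total distance = 85 cm

85 cm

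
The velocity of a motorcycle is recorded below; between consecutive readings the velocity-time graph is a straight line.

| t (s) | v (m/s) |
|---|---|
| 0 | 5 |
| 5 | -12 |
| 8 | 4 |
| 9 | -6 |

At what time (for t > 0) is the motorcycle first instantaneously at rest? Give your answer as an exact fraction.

t = 25/17 s

v changes sign on 0–5 s (from 5 to -12); the graph is linear there, so v = 0 at t = 0 + (-5)·(5 − 0)/(-12 − 5) = 25/17 s.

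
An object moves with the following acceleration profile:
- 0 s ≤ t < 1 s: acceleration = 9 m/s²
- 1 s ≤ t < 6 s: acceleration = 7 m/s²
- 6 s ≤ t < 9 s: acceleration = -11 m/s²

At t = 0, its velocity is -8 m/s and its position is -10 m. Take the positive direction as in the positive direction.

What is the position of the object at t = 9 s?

On each constant-a segment, Δv = aΔt and Δx = v₀Δt + ½aΔt²; chain segment to segment.
0–1 s: v starts -8 m/s; Δx = -8·1 + ½·9·1² = -3.5 m; v ends 1 m/s.
1–6 s: v starts 1 m/s; Δx = 1·5 + ½·7·5² = 92.5 m; v ends 36 m/s.
6–9 s: v starts 36 m/s; Δx = 36·3 + ½·-11·3² = 58.5 m; v ends 3 m/s.
x(9) = -10 + Σ Δx = 137.5 m.

137.5 m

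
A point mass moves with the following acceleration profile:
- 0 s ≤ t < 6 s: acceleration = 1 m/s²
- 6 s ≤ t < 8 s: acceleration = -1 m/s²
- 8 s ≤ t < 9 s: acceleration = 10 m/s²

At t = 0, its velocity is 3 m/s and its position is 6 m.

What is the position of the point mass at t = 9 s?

On each constant-a segment, Δv = aΔt and Δx = v₀Δt + ½aΔt²; chain segment to segment.
0–6 s: v starts 3 m/s; Δx = 3·6 + ½·1·6² = 36 m; v ends 9 m/s.
6–8 s: v starts 9 m/s; Δx = 9·2 + ½·-1·2² = 16 m; v ends 7 m/s.
8–9 s: v starts 7 m/s; Δx = 7·1 + ½·10·1² = 12 m; v ends 17 m/s.
x(9) = 6 + Σ Δx = 70 m.

70 m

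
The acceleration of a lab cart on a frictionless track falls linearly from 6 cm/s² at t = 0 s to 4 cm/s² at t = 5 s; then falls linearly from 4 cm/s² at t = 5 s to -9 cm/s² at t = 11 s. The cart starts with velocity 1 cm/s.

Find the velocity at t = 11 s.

11 cm/s

Δv equals the area under the a-t graph; then v = v₀ + Δv.
0–5 s: ½(6 + 4)(5) = 25 cm/s
5–11 s: ½(4 + -9)(6) = -15 cm/s
Δv = 10 cm/s, so v(11) = 1 + (10) = 11 cm/s.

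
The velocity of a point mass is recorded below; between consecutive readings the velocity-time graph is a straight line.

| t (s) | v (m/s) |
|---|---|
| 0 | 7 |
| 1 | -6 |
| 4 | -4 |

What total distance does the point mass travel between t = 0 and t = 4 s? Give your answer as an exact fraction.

475/26 m

Distance (not displacement) is the total path length: add the absolute areas under v-t.
0–1 s: v = 0 at t = 7/13 s; triangle areas 49/26 + 18/13 = 85/26 m
1–4 s: |½(-6 + -4)(3)| = 15 m
Total distance = 475/26 m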